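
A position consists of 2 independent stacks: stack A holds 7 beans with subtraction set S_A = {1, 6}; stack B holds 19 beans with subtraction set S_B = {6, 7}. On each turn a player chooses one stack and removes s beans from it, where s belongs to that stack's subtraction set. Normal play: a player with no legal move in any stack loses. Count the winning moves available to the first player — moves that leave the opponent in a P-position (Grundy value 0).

Stack A, S = {1, 6}:
n : 0 1 2 3 4 5 6 7
G : 0 1 0 1 0 1 2 0
G_A(7) = 0.
Stack B, S = {6, 7}:
G(0) = 0
G(1) = mex{} = 0
G(2) = mex{} = 0
G(3) = mex{} = 0
G(4) = mex{} = 0
G(5) = mex{} = 0
G(6) = mex{0} = 1
G(7) = mex{0,0} = 1
G(8) = mex{0,0} = 1
G(9) = mex{0,0} = 1
G(10) = mex{0,0} = 1
G(11) = mex{0,0} = 1
G(12) = mex{1,0} = 2
G(13) = mex{1,1} = 0
G(14) = mex{1,1} = 0
G(15) = mex{1,1} = 0
G(16) = mex{1,1} = 0
G(17) = mex{1,1} = 0
G(18) = mex{2,1} = 0
G(19) = mex{0,2} = 1
G_B(19) = 1.
Combined Grundy value = 0 ⊕ 1 = 1.
A winning move leaves total XOR = 0, i.e. changes one component's Grundy value g to g ⊕ X where X is the current total.
Stack A: need g' = 0⊕1 = 1. Options: 7−1→G=2, 7−6→G=1. Hits: 1.
Stack B: need g' = 1⊕1 = 0. Options: 19−6→G=0, 19−7→G=2. Hits: 1.

2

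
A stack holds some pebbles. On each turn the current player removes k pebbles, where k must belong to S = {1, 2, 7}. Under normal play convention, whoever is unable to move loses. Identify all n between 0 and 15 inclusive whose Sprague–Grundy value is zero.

0, 3, 6, 9, 12, 15

G(0) = 0
G(1) = mex{0} = 1
G(2) = mex{1,0} = 2
G(3) = mex{2,1} = 0
G(4) = mex{0,2} = 1
G(5) = mex{1,0} = 2
G(6) = mex{2,1} = 0
G(7) = mex{0,2,0} = 1
G(8) = mex{1,0,1} = 2
G(9) = mex{2,1,2} = 0
G(10) = mex{0,2,0} = 1
G(11) = mex{1,0,1} = 2
G(12) = mex{2,1,2} = 0
G(13) = mex{0,2,0} = 1
G(14) = mex{1,0,1} = 2
G(15) = mex{2,1,2} = 0
P-positions are exactly the n with G(n) = 0.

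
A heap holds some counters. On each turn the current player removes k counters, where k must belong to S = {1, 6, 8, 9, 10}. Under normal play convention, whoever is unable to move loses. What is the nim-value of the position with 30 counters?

G(0) = 0
G(1) = mex{0} = 1
G(2) = mex{1} = 0
G(3) = mex{0} = 1
G(4) = mex{1} = 0
G(5) = mex{0} = 1
G(6) = mex{1,0} = 2
G(7) = mex{2,1} = 0
G(8) = mex{0,0,0} = 1
G(9) = mex{1,1,1,0} = 2
G(10) = mex{2,0,0,1,0} = 3
G(11) = mex{3,1,1,0,1} = 2
G(12) = mex{2,2,0,1,0} = 3
G(13) = mex{3,0,1,0,1} = 2
G(14) = mex{2,1,2,1,0} = 3
G(15) = mex{3,2,0,2,1} = 4
G(16) = mex{4,3,1,0,2} = 5
G(17) = mex{5,2,2,1,0} = 3
G(18) = mex{3,3,3,2,1} = 0
G(19) = mex{0,2,2,3,2} = 1
G(20) = mex{1,3,3,2,3} = 0
G(21) = mex{0,4,2,3,2} = 1
G(22) = mex{1,5,3,2,3} = 0
G(23) = mex{0,3,4,3,2} = 1
G(24) = mex{1,0,5,4,3} = 2
G(25) = mex{2,1,3,5,4} = 0
G(26) = mex{0,0,0,3,5} = 1
G(27) = mex{1,1,1,0,3} = 2
G(28) = mex{2,0,0,1,0} = 3
G(29) = mex{3,1,1,0,1} = 2
G(30) = mex{2,2,0,1,0} = 3

3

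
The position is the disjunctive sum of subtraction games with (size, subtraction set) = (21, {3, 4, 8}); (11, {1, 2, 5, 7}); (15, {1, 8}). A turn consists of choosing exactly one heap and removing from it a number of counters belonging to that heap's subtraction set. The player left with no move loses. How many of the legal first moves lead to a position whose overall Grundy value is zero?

3

Heap A, S = {3, 4, 8}:
G(0) = 0
G(1) = mex{} = 0
G(2) = mex{} = 0
G(3) = mex{0} = 1
G(4) = mex{0,0} = 1
G(5) = mex{0,0} = 1
G(6) = mex{1,0} = 2
G(7) = mex{1,1} = 0
G(8) = mex{1,1,0} = 2
G(9) = mex{2,1,0} = 3
G(10) = mex{0,2,0} = 1
G(11) = mex{2,0,1} = 3
G(12) = mex{3,2,1} = 0
G(13) = mex{1,3,1} = 0
G(14) = mex{3,1,2} = 0
G(15) = mex{0,3,0} = 1
G(16) = mex{0,0,2} = 1
G(17) = mex{0,0,3} = 1
G(18) = mex{1,0,1} = 2
G(19) = mex{1,1,3} = 0
G(20) = mex{1,1,0} = 2
G(21) = mex{2,1,0} = 3
G_A(21) = 3.
Heap B, S = {1, 2, 5, 7}:
n :  0  1  2  3  4  5  6  7  8  9 10 11
G :  0  1  2  0  1  2  0  1  2  0  1  2
G_B(11) = 2.
Heap C, S = {1, 8}:
n :  0  1  2  3  4  5  6  7  8  9 10 11 12 13 14 15
G :  0  1  0  1  0  1  0  1  2  0  1  0  1  0  1  0
G_C(15) = 0.
Combined Grundy value = 3 ⊕ 2 ⊕ 0 = 1.
A winning move leaves total XOR = 0, i.e. changes one component's Grundy value g to g ⊕ X where X is the current total.
Heap A: need g' = 3⊕1 = 2. Options: 21−3→G=2, 21−4→G=1, 21−8→G=0. Hits: 1.
Heap B: need g' = 2⊕1 = 3. Options: 11−1→G=1, 11−2→G=0, 11−5→G=0, 11−7→G=1. Hits: 0.
Heap C: need g' = 0⊕1 = 1. Options: 15−1→G=1, 15−8→G=1. Hits: 2.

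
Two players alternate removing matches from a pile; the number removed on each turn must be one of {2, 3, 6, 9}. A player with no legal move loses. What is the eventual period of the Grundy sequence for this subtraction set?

n :  0  1  2  3  4  5  6  7  8  9 10 11 12 13 14 15 16 17 18 19 20 21 22 23 24 25
G :  0  0  1  1  2  0  3  1  2  2  3  3  0  0  1  1  2  0  3  1  2  2  3  3  0  0
G(n+12) = G(n) holds for n = 0,…,8 (a full window of length max(S) = 9), so the sequence is purely periodic with period 12.

12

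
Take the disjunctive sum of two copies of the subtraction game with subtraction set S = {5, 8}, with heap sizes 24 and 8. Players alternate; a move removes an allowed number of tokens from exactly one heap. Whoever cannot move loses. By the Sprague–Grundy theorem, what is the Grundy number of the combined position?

All heaps use S = {5, 8}:
n :  0  1  2  3  4  5  6  7  8  9 10 11 12 13 14 15 16 17 18 19 20 21 22 23 24
G :  0  0  0  0  0  1  1  1  1  1  2  2  2  0  0  0  0  0  1  1  1  1  1  2  2
Heap A: G(24) = 2.
Heap B: G(8) = 1.
Combined Grundy value = 2 ⊕ 1 = 3.

3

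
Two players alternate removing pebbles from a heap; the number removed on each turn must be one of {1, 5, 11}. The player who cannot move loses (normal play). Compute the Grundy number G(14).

G(0) = 0
G(1) = mex{0} = 1
G(2) = mex{1} = 0
G(3) = mex{0} = 1
G(4) = mex{1} = 0
G(5) = mex{0,0} = 1
G(6) = mex{1,1} = 0
G(7) = mex{0,0} = 1
G(8) = mex{1,1} = 0
G(9) = mex{0,0} = 1
G(10) = mex{1,1} = 0
G(11) = mex{0,0,0} = 1
G(12) = mex{1,1,1} = 0
G(13) = mex{0,0,0} = 1
G(14) = mex{1,1,1} = 0

0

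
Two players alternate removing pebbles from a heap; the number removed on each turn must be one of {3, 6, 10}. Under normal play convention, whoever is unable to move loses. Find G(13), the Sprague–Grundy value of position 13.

G(0) = 0
G(1) = mex{} = 0
G(2) = mex{} = 0
G(3) = mex{0} = 1
G(4) = mex{0} = 1
G(5) = mex{0} = 1
G(6) = mex{1,0} = 2
G(7) = mex{1,0} = 2
G(8) = mex{1,0} = 2
G(9) = mex{2,1} = 0
G(10) = mex{2,1,0} = 3
G(11) = mex{2,1,0} = 3
G(12) = mex{0,2,0} = 1
G(13) = mex{3,2,1} = 0

0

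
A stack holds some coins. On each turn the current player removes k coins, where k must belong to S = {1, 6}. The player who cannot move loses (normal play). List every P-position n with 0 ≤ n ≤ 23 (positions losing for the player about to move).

G(0) = 0
G(1) = mex{0} = 1
G(2) = mex{1} = 0
G(3) = mex{0} = 1
G(4) = mex{1} = 0
G(5) = mex{0} = 1
G(6) = mex{1,0} = 2
G(7) = mex{2,1} = 0
G(8) = mex{0,0} = 1
G(9) = mex{1,1} = 0
G(10) = mex{0,0} = 1
G(11) = mex{1,1} = 0
G(12) = mex{0,2} = 1
G(13) = mex{1,0} = 2
G(14) = mex{2,1} = 0
G(15) = mex{0,0} = 1
G(16) = mex{1,1} = 0
G(17) = mex{0,0} = 1
G(18) = mex{1,1} = 0
G(19) = mex{0,2} = 1
G(20) = mex{1,0} = 2
G(21) = mex{2,1} = 0
G(22) = mex{0,0} = 1
G(23) = mex{1,1} = 0
P-positions are exactly the n with G(n) = 0.

0, 2, 4, 7, 9, 11, 14, 16, 18, 21, 23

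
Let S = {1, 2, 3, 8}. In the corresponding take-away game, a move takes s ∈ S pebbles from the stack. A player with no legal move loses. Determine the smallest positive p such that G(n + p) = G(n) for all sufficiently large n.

G(0) = 0
G(1) = mex{0} = 1
G(2) = mex{1,0} = 2
G(3) = mex{2,1,0} = 3
G(4) = mex{3,2,1} = 0
G(5) = mex{0,3,2} = 1
G(6) = mex{1,0,3} = 2
G(7) = mex{2,1,0} = 3
G(8) = mex{3,2,1,0} = 4
G(9) = mex{4,3,2,1} = 0
G(10) = mex{0,4,3,2} = 1
G(11) = mex{1,0,4,3} = 2
G(12) = mex{2,1,0,0} = 3
G(13) = mex{3,2,1,1} = 0
G(14) = mex{0,3,2,2} = 1
G(15) = mex{1,0,3,3} = 2
G(16) = mex{2,1,0,4} = 3
G(17) = mex{3,2,1,0} = 4
G(18) = mex{4,3,2,1} = 0
G(19) = mex{0,4,3,2} = 1
G(n+9) = G(n) holds for n = 0,…,7 (a full window of length max(S) = 8), so the sequence is purely periodic with period 9.

9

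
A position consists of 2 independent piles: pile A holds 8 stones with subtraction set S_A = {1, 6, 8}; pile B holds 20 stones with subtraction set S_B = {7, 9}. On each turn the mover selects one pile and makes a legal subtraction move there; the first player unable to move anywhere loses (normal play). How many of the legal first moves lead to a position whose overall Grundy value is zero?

Pile A, S = {1, 6, 8}:
n : 0 1 2 3 4 5 6 7 8
G : 0 1 0 1 0 1 2 0 1
G_A(8) = 1.
Pile B, S = {7, 9}:
G(0) = 0
G(1) = mex{} = 0
G(2) = mex{} = 0
G(3) = mex{} = 0
G(4) = mex{} = 0
G(5) = mex{} = 0
G(6) = mex{} = 0
G(7) = mex{0} = 1
G(8) = mex{0} = 1
G(9) = mex{0,0} = 1
G(10) = mex{0,0} = 1
G(11) = mex{0,0} = 1
G(12) = mex{0,0} = 1
G(13) = mex{0,0} = 1
G(14) = mex{1,0} = 2
G(15) = mex{1,0} = 2
G(16) = mex{1,1} = 0
G(17) = mex{1,1} = 0
G(18) = mex{1,1} = 0
G(19) = mex{1,1} = 0
G(20) = mex{1,1} = 0
G_B(20) = 0.
Combined Grundy value = 1 ⊕ 0 = 1.
A winning move leaves total XOR = 0, i.e. changes one component's Grundy value g to g ⊕ X where X is the current total.
Pile A: need g' = 1⊕1 = 0. Options: 8−1→G=0, 8−6→G=0, 8−8→G=0. Hits: 3.
Pile B: need g' = 0⊕1 = 1. Options: 20−7→G=1, 20−9→G=1. Hits: 2.

5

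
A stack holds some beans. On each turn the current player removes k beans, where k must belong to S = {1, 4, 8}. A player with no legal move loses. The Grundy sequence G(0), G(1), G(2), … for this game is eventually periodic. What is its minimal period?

n :  0  1  2  3  4  5  6  7  8  9 10 11 12 13 14 15 16 17 18 19 20 21 22 23 24 25
G :  0  1  0  1  2  0  1  0  1  2  3  2  0  1  0  1  2  0  1  0  1  2  3  2  0  1
G(n+12) = G(n) holds for n = 0,…,7 (a full window of length max(S) = 8), so the sequence is purely periodic with period 12.

12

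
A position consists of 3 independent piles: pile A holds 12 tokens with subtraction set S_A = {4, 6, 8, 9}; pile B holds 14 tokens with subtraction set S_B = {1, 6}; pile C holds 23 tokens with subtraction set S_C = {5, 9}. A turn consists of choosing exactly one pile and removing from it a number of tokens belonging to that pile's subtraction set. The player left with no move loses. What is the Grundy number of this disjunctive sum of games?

2

Pile A, S = {4, 6, 8, 9}:
G(0) = 0
G(1) = mex{} = 0
G(2) = mex{} = 0
G(3) = mex{} = 0
G(4) = mex{0} = 1
G(5) = mex{0} = 1
G(6) = mex{0,0} = 1
G(7) = mex{0,0} = 1
G(8) = mex{1,0,0} = 2
G(9) = mex{1,0,0,0} = 2
G(10) = mex{1,1,0,0} = 2
G(11) = mex{1,1,0,0} = 2
G(12) = mex{2,1,1,0} = 3
G_A(12) = 3.
Pile B, S = {1, 6}:
n :  0  1  2  3  4  5  6  7  8  9 10 11 12 13 14
G :  0  1  0  1  0  1  2  0  1  0  1  0  1  2  0
G_B(14) = 0.
Pile C, S = {5, 9}:
n :  0  1  2  3  4  5  6  7  8  9 10 11 12 13 14 15 16 17 18 19 20 21 22 23
G :  0  0  0  0  0  1  1  1  1  1  2  2  2  2  0  0  0  0  0  1  1  1  1  1
G_C(23) = 1.
Combined Grundy value = 3 ⊕ 0 ⊕ 1 = 2.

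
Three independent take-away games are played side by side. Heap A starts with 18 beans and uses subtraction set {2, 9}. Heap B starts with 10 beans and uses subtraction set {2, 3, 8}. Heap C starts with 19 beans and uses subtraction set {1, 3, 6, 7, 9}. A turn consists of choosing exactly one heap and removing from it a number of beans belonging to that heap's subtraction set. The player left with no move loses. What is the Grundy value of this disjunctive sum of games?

2

Heap A, S = {2, 9}:
G(0) = 0
G(1) = mex{} = 0
G(2) = mex{0} = 1
G(3) = mex{0} = 1
G(4) = mex{1} = 0
G(5) = mex{1} = 0
G(6) = mex{0} = 1
G(7) = mex{0} = 1
G(8) = mex{1} = 0
G(9) = mex{1,0} = 2
G(10) = mex{0,0} = 1
G(11) = mex{2,1} = 0
G(12) = mex{1,1} = 0
G(13) = mex{0,0} = 1
G(14) = mex{0,0} = 1
G(15) = mex{1,1} = 0
G(16) = mex{1,1} = 0
G(17) = mex{0,0} = 1
G(18) = mex{0,2} = 1
G_A(18) = 1.
Heap B, S = {2, 3, 8}:
G(0) = 0
G(1) = mex{} = 0
G(2) = mex{0} = 1
G(3) = mex{0,0} = 1
G(4) = mex{1,0} = 2
G(5) = mex{1,1} = 0
G(6) = mex{2,1} = 0
G(7) = mex{0,2} = 1
G(8) = mex{0,0,0} = 1
G(9) = mex{1,0,0} = 2
G(10) = mex{1,1,1} = 0
G_B(10) = 0.
Heap C, S = {1, 3, 6, 7, 9}:
G(0) = 0
G(1) = mex{0} = 1
G(2) = mex{1} = 0
G(3) = mex{0,0} = 1
G(4) = mex{1,1} = 0
G(5) = mex{0,0} = 1
G(6) = mex{1,1,0} = 2
G(7) = mex{2,0,1,0} = 3
G(8) = mex{3,1,0,1} = 2
G(9) = mex{2,2,1,0,0} = 3
G(10) = mex{3,3,0,1,1} = 2
G(11) = mex{2,2,1,0,0} = 3
G(12) = mex{3,3,2,1,1} = 0
G(13) = mex{0,2,3,2,0} = 1
G(14) = mex{1,3,2,3,1} = 0
G(15) = mex{0,0,3,2,2} = 1
G(16) = mex{1,1,2,3,3} = 0
G(17) = mex{0,0,3,2,2} = 1
G(18) = mex{1,1,0,3,3} = 2
G(19) = mex{2,0,1,0,2} = 3
G_C(19) = 3.
Combined Grundy value = 1 ⊕ 0 ⊕ 3 = 2.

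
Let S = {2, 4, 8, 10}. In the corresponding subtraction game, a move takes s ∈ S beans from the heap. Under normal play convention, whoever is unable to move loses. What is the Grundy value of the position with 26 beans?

1

G(0) = 0
G(1) = mex{} = 0
G(2) = mex{0} = 1
G(3) = mex{0} = 1
G(4) = mex{1,0} = 2
G(5) = mex{1,0} = 2
G(6) = mex{2,1} = 0
G(7) = mex{2,1} = 0
G(8) = mex{0,2,0} = 1
G(9) = mex{0,2,0} = 1
G(10) = mex{1,0,1,0} = 2
G(11) = mex{1,0,1,0} = 2
G(12) = mex{2,1,2,1} = 0
G(13) = mex{2,1,2,1} = 0
G(14) = mex{0,2,0,2} = 1
G(15) = mex{0,2,0,2} = 1
G(16) = mex{1,0,1,0} = 2
G(17) = mex{1,0,1,0} = 2
G(18) = mex{2,1,2,1} = 0
G(19) = mex{2,1,2,1} = 0
G(20) = mex{0,2,0,2} = 1
G(21) = mex{0,2,0,2} = 1
G(22) = mex{1,0,1,0} = 2
G(23) = mex{1,0,1,0} = 2
G(24) = mex{2,1,2,1} = 0
G(25) = mex{2,1,2,1} = 0
G(26) = mex{0,2,0,2} = 1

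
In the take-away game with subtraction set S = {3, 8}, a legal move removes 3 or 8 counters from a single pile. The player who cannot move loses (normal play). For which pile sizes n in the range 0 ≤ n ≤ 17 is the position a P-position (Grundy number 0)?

0, 1, 2, 6, 7, 11, 12, 13, 17

n :  0  1  2  3  4  5  6  7  8  9 10 11 12 13 14 15 16 17
G :  0  0  0  1  1  1  0  0  2  1  1  0  0  0  1  1  1  0
P-positions are exactly the n with G(n) = 0.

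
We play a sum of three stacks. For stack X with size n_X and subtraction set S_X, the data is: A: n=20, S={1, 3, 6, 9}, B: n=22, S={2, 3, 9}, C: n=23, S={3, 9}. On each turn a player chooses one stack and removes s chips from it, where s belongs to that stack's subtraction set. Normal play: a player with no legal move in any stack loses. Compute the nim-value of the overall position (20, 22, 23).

3

Stack A, S = {1, 3, 6, 9}:
n :  0  1  2  3  4  5  6  7  8  9 10 11 12 13 14 15 16 17 18 19 20
G :  0  1  0  1  0  1  2  3  2  3  2  3  0  1  0  1  0  1  2  3  2
G_A(20) = 2.
Stack B, S = {2, 3, 9}:
G(0) = 0
G(1) = mex{} = 0
G(2) = mex{0} = 1
G(3) = mex{0,0} = 1
G(4) = mex{1,0} = 2
G(5) = mex{1,1} = 0
G(6) = mex{2,1} = 0
G(7) = mex{0,2} = 1
G(8) = mex{0,0} = 1
G(9) = mex{1,0,0} = 2
G(10) = mex{1,1,0} = 2
G(11) = mex{2,1,1} = 0
G(12) = mex{2,2,1} = 0
G(13) = mex{0,2,2} = 1
G(14) = mex{0,0,0} = 1
G(15) = mex{1,0,0} = 2
G(16) = mex{1,1,1} = 0
G(17) = mex{2,1,1} = 0
G(18) = mex{0,2,2} = 1
G(19) = mex{0,0,2} = 1
G(20) = mex{1,0,0} = 2
G(21) = mex{1,1,0} = 2
G(22) = mex{2,1,1} = 0
G_B(22) = 0.
Stack C, S = {3, 9}:
G(0) = 0
G(1) = mex{} = 0
G(2) = mex{} = 0
G(3) = mex{0} = 1
G(4) = mex{0} = 1
G(5) = mex{0} = 1
G(6) = mex{1} = 0
G(7) = mex{1} = 0
G(8) = mex{1} = 0
G(9) = mex{0,0} = 1
G(10) = mex{0,0} = 1
G(11) = mex{0,0} = 1
G(12) = mex{1,1} = 0
G(13) = mex{1,1} = 0
G(14) = mex{1,1} = 0
G(15) = mex{0,0} = 1
G(16) = mex{0,0} = 1
G(17) = mex{0,0} = 1
G(18) = mex{1,1} = 0
G(19) = mex{1,1} = 0
G(20) = mex{1,1} = 0
G(21) = mex{0,0} = 1
G(22) = mex{0,0} = 1
G(23) = mex{0,0} = 1
G_C(23) = 1.
Combined Grundy value = 2 ⊕ 0 ⊕ 1 = 3.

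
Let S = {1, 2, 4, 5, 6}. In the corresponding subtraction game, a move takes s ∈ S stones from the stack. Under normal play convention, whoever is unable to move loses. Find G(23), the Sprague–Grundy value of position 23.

0

G(0) = 0
G(1) = mex{0} = 1
G(2) = mex{1,0} = 2
G(3) = mex{2,1} = 0
G(4) = mex{0,2,0} = 1
G(5) = mex{1,0,1,0} = 2
G(6) = mex{2,1,2,1,0} = 3
G(7) = mex{3,2,0,2,1} = 4
G(8) = mex{4,3,1,0,2} = 5
G(9) = mex{5,4,2,1,0} = 3
G(10) = mex{3,5,3,2,1} = 0
G(11) = mex{0,3,4,3,2} = 1
G(12) = mex{1,0,5,4,3} = 2
G(13) = mex{2,1,3,5,4} = 0
G(14) = mex{0,2,0,3,5} = 1
G(15) = mex{1,0,1,0,3} = 2
G(16) = mex{2,1,2,1,0} = 3
G(17) = mex{3,2,0,2,1} = 4
G(18) = mex{4,3,1,0,2} = 5
G(19) = mex{5,4,2,1,0} = 3
G(20) = mex{3,5,3,2,1} = 0
G(21) = mex{0,3,4,3,2} = 1
G(22) = mex{1,0,5,4,3} = 2
G(23) = mex{2,1,3,5,4} = 0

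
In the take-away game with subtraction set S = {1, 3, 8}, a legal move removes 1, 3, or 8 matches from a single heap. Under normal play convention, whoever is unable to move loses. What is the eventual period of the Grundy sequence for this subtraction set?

11

G(0) = 0
G(1) = mex{0} = 1
G(2) = mex{1} = 0
G(3) = mex{0,0} = 1
G(4) = mex{1,1} = 0
G(5) = mex{0,0} = 1
G(6) = mex{1,1} = 0
G(7) = mex{0,0} = 1
G(8) = mex{1,1,0} = 2
G(9) = mex{2,0,1} = 3
G(10) = mex{3,1,0} = 2
G(11) = mex{2,2,1} = 0
G(12) = mex{0,3,0} = 1
G(13) = mex{1,2,1} = 0
G(14) = mex{0,0,0} = 1
G(15) = mex{1,1,1} = 0
G(16) = mex{0,0,2} = 1
G(17) = mex{1,1,3} = 0
G(18) = mex{0,0,2} = 1
G(19) = mex{1,1,0} = 2
G(20) = mex{2,0,1} = 3
G(21) = mex{3,1,0} = 2
G(22) = mex{2,2,1} = 0
G(23) = mex{0,3,0} = 1
G(n+11) = G(n) holds for n = 0,…,7 (a full window of length max(S) = 8), so the sequence is purely periodic with period 11.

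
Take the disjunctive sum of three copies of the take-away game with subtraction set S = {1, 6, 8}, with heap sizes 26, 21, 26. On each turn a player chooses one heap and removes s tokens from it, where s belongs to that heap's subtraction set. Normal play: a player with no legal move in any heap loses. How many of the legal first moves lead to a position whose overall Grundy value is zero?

All heaps use S = {1, 6, 8}:
G(0) = 0
G(1) = mex{0} = 1
G(2) = mex{1} = 0
G(3) = mex{0} = 1
G(4) = mex{1} = 0
G(5) = mex{0} = 1
G(6) = mex{1,0} = 2
G(7) = mex{2,1} = 0
G(8) = mex{0,0,0} = 1
G(9) = mex{1,1,1} = 0
G(10) = mex{0,0,0} = 1
G(11) = mex{1,1,1} = 0
G(12) = mex{0,2,0} = 1
G(13) = mex{1,0,1} = 2
G(14) = mex{2,1,2} = 0
G(15) = mex{0,0,0} = 1
G(16) = mex{1,1,1} = 0
G(17) = mex{0,0,0} = 1
G(18) = mex{1,1,1} = 0
G(19) = mex{0,2,0} = 1
G(20) = mex{1,0,1} = 2
G(21) = mex{2,1,2} = 0
G(22) = mex{0,0,0} = 1
G(23) = mex{1,1,1} = 0
G(24) = mex{0,0,0} = 1
G(25) = mex{1,1,1} = 0
G(26) = mex{0,2,0} = 1
Heap A: G(26) = 1.
Heap B: G(21) = 0.
Heap C: G(26) = 1.
Combined Grundy value = 1 ⊕ 0 ⊕ 1 = 0.
A winning move leaves total XOR = 0, i.e. changes one component's Grundy value g to g ⊕ X where X is the current total.
Heap A: target g' = 1⊕0 = 1, but every legal move changes the Grundy value (mex property), so 0 moves.
Heap B: target g' = 0⊕0 = 0, but every legal move changes the Grundy value (mex property), so 0 moves.
Heap C: target g' = 1⊕0 = 1, but every legal move changes the Grundy value (mex property), so 0 moves.

0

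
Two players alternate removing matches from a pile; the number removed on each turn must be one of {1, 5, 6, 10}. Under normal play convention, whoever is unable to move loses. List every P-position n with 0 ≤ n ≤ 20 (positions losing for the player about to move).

G(0) = 0
G(1) = mex{0} = 1
G(2) = mex{1} = 0
G(3) = mex{0} = 1
G(4) = mex{1} = 0
G(5) = mex{0,0} = 1
G(6) = mex{1,1,0} = 2
G(7) = mex{2,0,1} = 3
G(8) = mex{3,1,0} = 2
G(9) = mex{2,0,1} = 3
G(10) = mex{3,1,0,0} = 2
G(11) = mex{2,2,1,1} = 0
G(12) = mex{0,3,2,0} = 1
G(13) = mex{1,2,3,1} = 0
G(14) = mex{0,3,2,0} = 1
G(15) = mex{1,2,3,1} = 0
G(16) = mex{0,0,2,2} = 1
G(17) = mex{1,1,0,3} = 2
G(18) = mex{2,0,1,2} = 3
G(19) = mex{3,1,0,3} = 2
G(20) = mex{2,0,1,2} = 3
P-positions are exactly the n with G(n) = 0.

0, 2, 4, 11, 13, 15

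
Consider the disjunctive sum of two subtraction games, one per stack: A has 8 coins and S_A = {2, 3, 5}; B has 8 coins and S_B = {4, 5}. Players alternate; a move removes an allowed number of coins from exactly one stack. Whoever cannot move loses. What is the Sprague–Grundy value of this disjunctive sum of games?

2

Stack A, S = {2, 3, 5}:
n : 0 1 2 3 4 5 6 7 8
G : 0 0 1 1 2 2 3 0 0
G_A(8) = 0.
Stack B, S = {4, 5}:
n : 0 1 2 3 4 5 6 7 8
G : 0 0 0 0 1 1 1 1 2
G_B(8) = 2.
Combined Grundy value = 0 ⊕ 2 = 2.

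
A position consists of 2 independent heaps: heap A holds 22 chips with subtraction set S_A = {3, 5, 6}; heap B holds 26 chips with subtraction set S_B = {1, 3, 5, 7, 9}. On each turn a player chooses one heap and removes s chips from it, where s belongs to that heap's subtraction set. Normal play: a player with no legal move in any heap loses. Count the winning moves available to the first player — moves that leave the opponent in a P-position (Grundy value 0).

Heap A, S = {3, 5, 6}:
n :  0  1  2  3  4  5  6  7  8  9 10 11 12 13 14 15 16 17 18 19 20 21 22
G :  0  0  0  1  1  1  2  2  2  0  0  0  1  1  1  2  2  2  0  0  0  1  1
G_A(22) = 1.
Heap B, S = {1, 3, 5, 7, 9}:
G(0) = 0
G(1) = mex{0} = 1
G(2) = mex{1} = 0
G(3) = mex{0,0} = 1
G(4) = mex{1,1} = 0
G(5) = mex{0,0,0} = 1
G(6) = mex{1,1,1} = 0
G(7) = mex{0,0,0,0} = 1
G(8) = mex{1,1,1,1} = 0
G(9) = mex{0,0,0,0,0} = 1
G(10) = mex{1,1,1,1,1} = 0
G(11) = mex{0,0,0,0,0} = 1
G(12) = mex{1,1,1,1,1} = 0
G(13) = mex{0,0,0,0,0} = 1
G(14) = mex{1,1,1,1,1} = 0
G(15) = mex{0,0,0,0,0} = 1
G(16) = mex{1,1,1,1,1} = 0
G(17) = mex{0,0,0,0,0} = 1
G(18) = mex{1,1,1,1,1} = 0
G(19) = mex{0,0,0,0,0} = 1
G(20) = mex{1,1,1,1,1} = 0
G(21) = mex{0,0,0,0,0} = 1
G(22) = mex{1,1,1,1,1} = 0
G(23) = mex{0,0,0,0,0} = 1
G(24) = mex{1,1,1,1,1} = 0
G(25) = mex{0,0,0,0,0} = 1
G(26) = mex{1,1,1,1,1} = 0
G_B(26) = 0.
Combined Grundy value = 1 ⊕ 0 = 1.
A winning move leaves total XOR = 0, i.e. changes one component's Grundy value g to g ⊕ X where X is the current total.
Heap A: need g' = 1⊕1 = 0. Options: 22−3→G=0, 22−5→G=2, 22−6→G=2. Hits: 1.
Heap B: need g' = 0⊕1 = 1. Options: 26−1→G=1, 26−3→G=1, 26−5→G=1, 26−7→G=1, 26−9→G=1. Hits: 5.

6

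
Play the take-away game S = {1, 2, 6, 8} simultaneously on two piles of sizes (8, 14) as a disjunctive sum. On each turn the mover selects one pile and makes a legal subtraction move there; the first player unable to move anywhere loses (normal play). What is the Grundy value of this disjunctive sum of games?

All piles use S = {1, 2, 6, 8}:
n :  0  1  2  3  4  5  6  7  8  9 10 11 12 13 14
G :  0  1  2  0  1  2  3  0  1  2  0  1  2  3  0
Pile A: G(8) = 1.
Pile B: G(14) = 0.
Combined Grundy value = 1 ⊕ 0 = 1.

1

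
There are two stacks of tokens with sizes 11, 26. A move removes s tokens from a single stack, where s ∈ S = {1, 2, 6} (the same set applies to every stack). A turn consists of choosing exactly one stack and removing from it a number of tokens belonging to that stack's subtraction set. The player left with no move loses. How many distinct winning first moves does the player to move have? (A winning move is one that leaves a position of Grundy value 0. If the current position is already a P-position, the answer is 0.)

All stacks use S = {1, 2, 6}:
G(0) = 0
G(1) = mex{0} = 1
G(2) = mex{1,0} = 2
G(3) = mex{2,1} = 0
G(4) = mex{0,2} = 1
G(5) = mex{1,0} = 2
G(6) = mex{2,1,0} = 3
G(7) = mex{3,2,1} = 0
G(8) = mex{0,3,2} = 1
G(9) = mex{1,0,0} = 2
G(10) = mex{2,1,1} = 0
G(11) = mex{0,2,2} = 1
G(12) = mex{1,0,3} = 2
G(13) = mex{2,1,0} = 3
G(14) = mex{3,2,1} = 0
G(15) = mex{0,3,2} = 1
G(16) = mex{1,0,0} = 2
G(17) = mex{2,1,1} = 0
G(18) = mex{0,2,2} = 1
G(19) = mex{1,0,3} = 2
G(20) = mex{2,1,0} = 3
G(21) = mex{3,2,1} = 0
G(22) = mex{0,3,2} = 1
G(23) = mex{1,0,0} = 2
G(24) = mex{2,1,1} = 0
G(25) = mex{0,2,2} = 1
G(26) = mex{1,0,3} = 2
Stack A: G(11) = 1.
Stack B: G(26) = 2.
Combined Grundy value = 1 ⊕ 2 = 3.
A winning move leaves total XOR = 0, i.e. changes one component's Grundy value g to g ⊕ X where X is the current total.
Stack A: need g' = 1⊕3 = 2. Options: 11−1→G=0, 11−2→G=2, 11−6→G=2. Hits: 2.
Stack B: need g' = 2⊕3 = 1. Options: 26−1→G=1, 26−2→G=0, 26−6→G=3. Hits: 1.

3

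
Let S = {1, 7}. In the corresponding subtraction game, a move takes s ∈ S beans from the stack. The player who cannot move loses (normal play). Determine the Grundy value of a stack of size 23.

1

G(0) = 0
G(1) = mex{0} = 1
G(2) = mex{1} = 0
G(3) = mex{0} = 1
G(4) = mex{1} = 0
G(5) = mex{0} = 1
G(6) = mex{1} = 0
G(7) = mex{0,0} = 1
G(8) = mex{1,1} = 0
G(9) = mex{0,0} = 1
G(10) = mex{1,1} = 0
G(11) = mex{0,0} = 1
G(12) = mex{1,1} = 0
G(13) = mex{0,0} = 1
G(14) = mex{1,1} = 0
G(15) = mex{0,0} = 1
G(16) = mex{1,1} = 0
G(17) = mex{0,0} = 1
G(18) = mex{1,1} = 0
G(19) = mex{0,0} = 1
G(20) = mex{1,1} = 0
G(21) = mex{0,0} = 1
G(22) = mex{1,1} = 0
G(23) = mex{0,0} = 1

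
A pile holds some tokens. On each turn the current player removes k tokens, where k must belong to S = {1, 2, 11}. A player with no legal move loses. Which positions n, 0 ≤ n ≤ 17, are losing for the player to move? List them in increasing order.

G(0) = 0
G(1) = mex{0} = 1
G(2) = mex{1,0} = 2
G(3) = mex{2,1} = 0
G(4) = mex{0,2} = 1
G(5) = mex{1,0} = 2
G(6) = mex{2,1} = 0
G(7) = mex{0,2} = 1
G(8) = mex{1,0} = 2
G(9) = mex{2,1} = 0
G(10) = mex{0,2} = 1
G(11) = mex{1,0,0} = 2
G(12) = mex{2,1,1} = 0
G(13) = mex{0,2,2} = 1
G(14) = mex{1,0,0} = 2
G(15) = mex{2,1,1} = 0
G(16) = mex{0,2,2} = 1
G(17) = mex{1,0,0} = 2
P-positions are exactly the n with G(n) = 0.

0, 3, 6, 9, 12, 15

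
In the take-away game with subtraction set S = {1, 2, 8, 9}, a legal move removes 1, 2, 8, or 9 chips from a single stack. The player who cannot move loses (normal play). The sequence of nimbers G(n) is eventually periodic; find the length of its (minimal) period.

10

G(0) = 0
G(1) = mex{0} = 1
G(2) = mex{1,0} = 2
G(3) = mex{2,1} = 0
G(4) = mex{0,2} = 1
G(5) = mex{1,0} = 2
G(6) = mex{2,1} = 0
G(7) = mex{0,2} = 1
G(8) = mex{1,0,0} = 2
G(9) = mex{2,1,1,0} = 3
G(10) = mex{3,2,2,1} = 0
G(11) = mex{0,3,0,2} = 1
G(12) = mex{1,0,1,0} = 2
G(13) = mex{2,1,2,1} = 0
G(14) = mex{0,2,0,2} = 1
G(15) = mex{1,0,1,0} = 2
G(16) = mex{2,1,2,1} = 0
G(17) = mex{0,2,3,2} = 1
G(18) = mex{1,0,0,3} = 2
G(19) = mex{2,1,1,0} = 3
G(20) = mex{3,2,2,1} = 0
G(21) = mex{0,3,0,2} = 1
G(n+10) = G(n) holds for n = 0,…,8 (a full window of length max(S) = 9), so the sequence is purely periodic with period 10.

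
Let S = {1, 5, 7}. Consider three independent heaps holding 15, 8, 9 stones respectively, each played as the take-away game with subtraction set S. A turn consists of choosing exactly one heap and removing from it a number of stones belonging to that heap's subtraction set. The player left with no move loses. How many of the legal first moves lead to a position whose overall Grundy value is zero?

All heaps use S = {1, 5, 7}:
n :  0  1  2  3  4  5  6  7  8  9 10 11 12 13 14 15
G :  0  1  0  1  0  1  0  1  0  1  0  1  0  1  0  1
Heap A: G(15) = 1.
Heap B: G(8) = 0.
Heap C: G(9) = 1.
Combined Grundy value = 1 ⊕ 0 ⊕ 1 = 0.
A winning move leaves total XOR = 0, i.e. changes one component's Grundy value g to g ⊕ X where X is the current total.
Heap A: target g' = 1⊕0 = 1, but every legal move changes the Grundy value (mex property), so 0 moves.
Heap B: target g' = 0⊕0 = 0, but every legal move changes the Grundy value (mex property), so 0 moves.
Heap C: target g' = 1⊕0 = 1, but every legal move changes the Grundy value (mex property), so 0 moves.

0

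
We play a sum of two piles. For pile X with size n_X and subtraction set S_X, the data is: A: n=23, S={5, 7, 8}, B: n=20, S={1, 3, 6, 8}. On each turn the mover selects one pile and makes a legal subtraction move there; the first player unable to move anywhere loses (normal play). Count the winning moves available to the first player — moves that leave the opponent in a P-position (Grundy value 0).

3

Pile A, S = {5, 7, 8}:
G(0) = 0
G(1) = mex{} = 0
G(2) = mex{} = 0
G(3) = mex{} = 0
G(4) = mex{} = 0
G(5) = mex{0} = 1
G(6) = mex{0} = 1
G(7) = mex{0,0} = 1
G(8) = mex{0,0,0} = 1
G(9) = mex{0,0,0} = 1
G(10) = mex{1,0,0} = 2
G(11) = mex{1,0,0} = 2
G(12) = mex{1,1,0} = 2
G(13) = mex{1,1,1} = 0
G(14) = mex{1,1,1} = 0
G(15) = mex{2,1,1} = 0
G(16) = mex{2,1,1} = 0
G(17) = mex{2,2,1} = 0
G(18) = mex{0,2,2} = 1
G(19) = mex{0,2,2} = 1
G(20) = mex{0,0,2} = 1
G(21) = mex{0,0,0} = 1
G(22) = mex{0,0,0} = 1
G(23) = mex{1,0,0} = 2
G_A(23) = 2.
Pile B, S = {1, 3, 6, 8}:
G(0) = 0
G(1) = mex{0} = 1
G(2) = mex{1} = 0
G(3) = mex{0,0} = 1
G(4) = mex{1,1} = 0
G(5) = mex{0,0} = 1
G(6) = mex{1,1,0} = 2
G(7) = mex{2,0,1} = 3
G(8) = mex{3,1,0,0} = 2
G(9) = mex{2,2,1,1} = 0
G(10) = mex{0,3,0,0} = 1
G(11) = mex{1,2,1,1} = 0
G(12) = mex{0,0,2,0} = 1
G(13) = mex{1,1,3,1} = 0
G(14) = mex{0,0,2,2} = 1
G(15) = mex{1,1,0,3} = 2
G(16) = mex{2,0,1,2} = 3
G(17) = mex{3,1,0,0} = 2
G(18) = mex{2,2,1,1} = 0
G(19) = mex{0,3,0,0} = 1
G(20) = mex{1,2,1,1} = 0
G_B(20) = 0.
Combined Grundy value = 2 ⊕ 0 = 2.
A winning move leaves total XOR = 0, i.e. changes one component's Grundy value g to g ⊕ X where X is the current total.
Pile A: need g' = 2⊕2 = 0. Options: 23−5→G=1, 23−7→G=0, 23−8→G=0. Hits: 2.
Pile B: need g' = 0⊕2 = 2. Options: 20−1→G=1, 20−3→G=2, 20−6→G=1, 20−8→G=1. Hits: 1.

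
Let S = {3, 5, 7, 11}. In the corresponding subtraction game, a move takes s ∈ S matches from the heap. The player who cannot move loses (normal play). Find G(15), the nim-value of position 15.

G(0) = 0
G(1) = mex{} = 0
G(2) = mex{} = 0
G(3) = mex{0} = 1
G(4) = mex{0} = 1
G(5) = mex{0,0} = 1
G(6) = mex{1,0} = 2
G(7) = mex{1,0,0} = 2
G(8) = mex{1,1,0} = 2
G(9) = mex{2,1,0} = 3
G(10) = mex{2,1,1} = 0
G(11) = mex{2,2,1,0} = 3
G(12) = mex{3,2,1,0} = 4
G(13) = mex{0,2,2,0} = 1
G(14) = mex{3,3,2,1} = 0
G(15) = mex{4,0,2,1} = 3

3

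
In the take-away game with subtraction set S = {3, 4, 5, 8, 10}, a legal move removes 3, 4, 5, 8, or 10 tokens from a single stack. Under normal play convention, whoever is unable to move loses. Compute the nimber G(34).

2

G(0) = 0
G(1) = mex{} = 0
G(2) = mex{} = 0
G(3) = mex{0} = 1
G(4) = mex{0,0} = 1
G(5) = mex{0,0,0} = 1
G(6) = mex{1,0,0} = 2
G(7) = mex{1,1,0} = 2
G(8) = mex{1,1,1,0} = 2
G(9) = mex{2,1,1,0} = 3
G(10) = mex{2,2,1,0,0} = 3
G(11) = mex{2,2,2,1,0} = 3
G(12) = mex{3,2,2,1,0} = 4
G(13) = mex{3,3,2,1,1} = 0
G(14) = mex{3,3,3,2,1} = 0
G(15) = mex{4,3,3,2,1} = 0
G(16) = mex{0,4,3,2,2} = 1
G(17) = mex{0,0,4,3,2} = 1
G(18) = mex{0,0,0,3,2} = 1
G(19) = mex{1,0,0,3,3} = 2
G(20) = mex{1,1,0,4,3} = 2
G(21) = mex{1,1,1,0,3} = 2
G(22) = mex{2,1,1,0,4} = 3
G(23) = mex{2,2,1,0,0} = 3
G(24) = mex{2,2,2,1,0} = 3
G(25) = mex{3,2,2,1,0} = 4
G(26) = mex{3,3,2,1,1} = 0
G(27) = mex{3,3,3,2,1} = 0
G(28) = mex{4,3,3,2,1} = 0
G(29) = mex{0,4,3,2,2} = 1
G(30) = mex{0,0,4,3,2} = 1
G(31) = mex{0,0,0,3,2} = 1
G(32) = mex{1,0,0,3,3} = 2
G(33) = mex{1,1,0,4,3} = 2
G(34) = mex{1,1,1,0,3} = 2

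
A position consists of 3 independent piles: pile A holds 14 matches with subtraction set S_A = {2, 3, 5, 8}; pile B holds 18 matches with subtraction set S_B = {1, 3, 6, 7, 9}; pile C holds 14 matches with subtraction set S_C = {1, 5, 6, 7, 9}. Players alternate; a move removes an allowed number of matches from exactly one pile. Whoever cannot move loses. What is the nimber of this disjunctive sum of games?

0

Pile A, S = {2, 3, 5, 8}:
n :  0  1  2  3  4  5  6  7  8  9 10 11 12 13 14
G :  0  0  1  1  2  2  3  0  4  1  3  0  4  1  2
G_A(14) = 2.
Pile B, S = {1, 3, 6, 7, 9}:
n :  0  1  2  3  4  5  6  7  8  9 10 11 12 13 14 15 16 17 18
G :  0  1  0  1  0  1  2  3  2  3  2  3  0  1  0  1  0  1  2
G_B(18) = 2.
Pile C, S = {1, 5, 6, 7, 9}:
n :  0  1  2  3  4  5  6  7  8  9 10 11 12 13 14
G :  0  1  0  1  0  1  2  3  2  3  2  3  0  1  0
G_C(14) = 0.
Combined Grundy value = 2 ⊕ 2 ⊕ 0 = 0.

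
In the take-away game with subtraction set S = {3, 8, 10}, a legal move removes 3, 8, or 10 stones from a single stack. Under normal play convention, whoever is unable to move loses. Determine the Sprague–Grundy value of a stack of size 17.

n :  0  1  2  3  4  5  6  7  8  9 10 11 12 13 14 15 16 17
G :  0  0  0  1  1  1  0  0  2  1  1  3  2  0  2  3  1  3

3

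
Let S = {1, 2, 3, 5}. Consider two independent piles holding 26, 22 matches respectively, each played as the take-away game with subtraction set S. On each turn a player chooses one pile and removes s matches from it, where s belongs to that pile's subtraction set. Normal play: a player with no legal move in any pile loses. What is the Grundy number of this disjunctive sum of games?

All piles use S = {1, 2, 3, 5}:
G(0) = 0
G(1) = mex{0} = 1
G(2) = mex{1,0} = 2
G(3) = mex{2,1,0} = 3
G(4) = mex{3,2,1} = 0
G(5) = mex{0,3,2,0} = 1
G(6) = mex{1,0,3,1} = 2
G(7) = mex{2,1,0,2} = 3
G(8) = mex{3,2,1,3} = 0
G(9) = mex{0,3,2,0} = 1
G(10) = mex{1,0,3,1} = 2
G(11) = mex{2,1,0,2} = 3
G(12) = mex{3,2,1,3} = 0
G(13) = mex{0,3,2,0} = 1
G(14) = mex{1,0,3,1} = 2
G(15) = mex{2,1,0,2} = 3
G(16) = mex{3,2,1,3} = 0
G(17) = mex{0,3,2,0} = 1
G(18) = mex{1,0,3,1} = 2
G(19) = mex{2,1,0,2} = 3
G(20) = mex{3,2,1,3} = 0
G(21) = mex{0,3,2,0} = 1
G(22) = mex{1,0,3,1} = 2
G(23) = mex{2,1,0,2} = 3
G(24) = mex{3,2,1,3} = 0
G(25) = mex{0,3,2,0} = 1
G(26) = mex{1,0,3,1} = 2
Pile A: G(26) = 2.
Pile B: G(22) = 2.
Combined Grundy value = 2 ⊕ 2 = 0.

0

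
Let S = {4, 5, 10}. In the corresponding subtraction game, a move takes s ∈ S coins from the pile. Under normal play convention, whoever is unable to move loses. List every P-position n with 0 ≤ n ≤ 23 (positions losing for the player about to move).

0, 1, 2, 3, 9, 15, 16, 17, 18

n :  0  1  2  3  4  5  6  7  8  9 10 11 12 13 14 15 16 17 18 19 20 21 22 23
G :  0  0  0  0  1  1  1  1  2  0  2  2  3  1  3  0  0  0  0  1  1  1  1  2
P-positions are exactly the n with G(n) = 0.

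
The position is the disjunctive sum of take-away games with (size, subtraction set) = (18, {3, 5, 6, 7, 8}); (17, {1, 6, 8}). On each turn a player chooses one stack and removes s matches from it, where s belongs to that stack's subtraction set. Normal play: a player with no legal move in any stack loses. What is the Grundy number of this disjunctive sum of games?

3

Stack A, S = {3, 5, 6, 7, 8}:
n :  0  1  2  3  4  5  6  7  8  9 10 11 12 13 14 15 16 17 18
G :  0  0  0  1  1  1  2  2  2  3  3  0  0  0  1  1  1  2  2
G_A(18) = 2.
Stack B, S = {1, 6, 8}:
G(0) = 0
G(1) = mex{0} = 1
G(2) = mex{1} = 0
G(3) = mex{0} = 1
G(4) = mex{1} = 0
G(5) = mex{0} = 1
G(6) = mex{1,0} = 2
G(7) = mex{2,1} = 0
G(8) = mex{0,0,0} = 1
G(9) = mex{1,1,1} = 0
G(10) = mex{0,0,0} = 1
G(11) = mex{1,1,1} = 0
G(12) = mex{0,2,0} = 1
G(13) = mex{1,0,1} = 2
G(14) = mex{2,1,2} = 0
G(15) = mex{0,0,0} = 1
G(16) = mex{1,1,1} = 0
G(17) = mex{0,0,0} = 1
G_B(17) = 1.
Combined Grundy value = 2 ⊕ 1 = 3.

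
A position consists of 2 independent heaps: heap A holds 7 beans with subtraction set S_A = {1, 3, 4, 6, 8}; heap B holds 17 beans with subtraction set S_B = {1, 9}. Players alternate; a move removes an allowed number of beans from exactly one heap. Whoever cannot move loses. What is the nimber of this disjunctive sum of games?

1

Heap A, S = {1, 3, 4, 6, 8}:
n : 0 1 2 3 4 5 6 7
G : 0 1 0 1 2 3 2 0
G_A(7) = 0.
Heap B, S = {1, 9}:
n :  0  1  2  3  4  5  6  7  8  9 10 11 12 13 14 15 16 17
G :  0  1  0  1  0  1  0  1  0  1  0  1  0  1  0  1  0  1
G_B(17) = 1.
Combined Grundy value = 0 ⊕ 1 = 1.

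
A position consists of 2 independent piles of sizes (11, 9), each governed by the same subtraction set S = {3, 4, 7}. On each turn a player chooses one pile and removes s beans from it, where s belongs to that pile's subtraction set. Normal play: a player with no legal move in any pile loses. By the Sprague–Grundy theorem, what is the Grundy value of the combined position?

All piles use S = {3, 4, 7}:
G(0) = 0
G(1) = mex{} = 0
G(2) = mex{} = 0
G(3) = mex{0} = 1
G(4) = mex{0,0} = 1
G(5) = mex{0,0} = 1
G(6) = mex{1,0} = 2
G(7) = mex{1,1,0} = 2
G(8) = mex{1,1,0} = 2
G(9) = mex{2,1,0} = 3
G(10) = mex{2,2,1} = 0
G(11) = mex{2,2,1} = 0
Pile A: G(11) = 0.
Pile B: G(9) = 3.
Combined Grundy value = 0 ⊕ 3 = 3.

3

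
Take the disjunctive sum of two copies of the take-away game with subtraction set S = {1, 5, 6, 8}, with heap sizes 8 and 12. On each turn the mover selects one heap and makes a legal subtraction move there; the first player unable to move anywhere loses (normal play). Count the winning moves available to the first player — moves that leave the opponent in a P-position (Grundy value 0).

2

All heaps use S = {1, 5, 6, 8}:
n :  0  1  2  3  4  5  6  7  8  9 10 11 12
G :  0  1  0  1  0  1  2  3  2  3  2  0  1
Heap A: G(8) = 2.
Heap B: G(12) = 1.
Combined Grundy value = 2 ⊕ 1 = 3.
A winning move leaves total XOR = 0, i.e. changes one component's Grundy value g to g ⊕ X where X is the current total.
Heap A: need g' = 2⊕3 = 1. Options: 8−1→G=3, 8−5→G=1, 8−6→G=0, 8−8→G=0. Hits: 1.
Heap B: need g' = 1⊕3 = 2. Options: 12−1→G=0, 12−5→G=3, 12−6→G=2, 12−8→G=0. Hits: 1.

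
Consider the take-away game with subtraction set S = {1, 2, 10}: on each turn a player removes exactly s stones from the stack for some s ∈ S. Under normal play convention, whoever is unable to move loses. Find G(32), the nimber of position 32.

2

G(0) = 0
G(1) = mex{0} = 1
G(2) = mex{1,0} = 2
G(3) = mex{2,1} = 0
G(4) = mex{0,2} = 1
G(5) = mex{1,0} = 2
G(6) = mex{2,1} = 0
G(7) = mex{0,2} = 1
G(8) = mex{1,0} = 2
G(9) = mex{2,1} = 0
G(10) = mex{0,2,0} = 1
G(11) = mex{1,0,1} = 2
G(12) = mex{2,1,2} = 0
G(13) = mex{0,2,0} = 1
G(14) = mex{1,0,1} = 2
G(15) = mex{2,1,2} = 0
G(16) = mex{0,2,0} = 1
G(17) = mex{1,0,1} = 2
G(18) = mex{2,1,2} = 0
G(19) = mex{0,2,0} = 1
G(20) = mex{1,0,1} = 2
G(21) = mex{2,1,2} = 0
G(22) = mex{0,2,0} = 1
G(23) = mex{1,0,1} = 2
G(24) = mex{2,1,2} = 0
G(25) = mex{0,2,0} = 1
G(26) = mex{1,0,1} = 2
G(27) = mex{2,1,2} = 0
G(28) = mex{0,2,0} = 1
G(29) = mex{1,0,1} = 2
G(30) = mex{2,1,2} = 0
G(31) = mex{0,2,0} = 1
G(32) = mex{1,0,1} = 2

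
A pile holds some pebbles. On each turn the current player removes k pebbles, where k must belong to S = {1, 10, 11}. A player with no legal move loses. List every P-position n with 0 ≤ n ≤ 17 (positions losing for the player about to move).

0, 2, 4, 6, 8

n :  0  1  2  3  4  5  6  7  8  9 10 11 12 13 14 15 16 17
G :  0  1  0  1  0  1  0  1  0  1  2  3  2  3  2  3  2  3
P-positions are exactly the n with G(n) = 0.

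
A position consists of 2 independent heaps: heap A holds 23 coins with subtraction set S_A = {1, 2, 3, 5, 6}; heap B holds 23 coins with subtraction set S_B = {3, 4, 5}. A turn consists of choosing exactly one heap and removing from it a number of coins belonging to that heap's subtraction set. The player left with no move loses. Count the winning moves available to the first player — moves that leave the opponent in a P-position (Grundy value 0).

Heap A, S = {1, 2, 3, 5, 6}:
G(0) = 0
G(1) = mex{0} = 1
G(2) = mex{1,0} = 2
G(3) = mex{2,1,0} = 3
G(4) = mex{3,2,1} = 0
G(5) = mex{0,3,2,0} = 1
G(6) = mex{1,0,3,1,0} = 2
G(7) = mex{2,1,0,2,1} = 3
G(8) = mex{3,2,1,3,2} = 0
G(9) = mex{0,3,2,0,3} = 1
G(10) = mex{1,0,3,1,0} = 2
G(11) = mex{2,1,0,2,1} = 3
G(12) = mex{3,2,1,3,2} = 0
G(13) = mex{0,3,2,0,3} = 1
G(14) = mex{1,0,3,1,0} = 2
G(15) = mex{2,1,0,2,1} = 3
G(16) = mex{3,2,1,3,2} = 0
G(17) = mex{0,3,2,0,3} = 1
G(18) = mex{1,0,3,1,0} = 2
G(19) = mex{2,1,0,2,1} = 3
G(20) = mex{3,2,1,3,2} = 0
G(21) = mex{0,3,2,0,3} = 1
G(22) = mex{1,0,3,1,0} = 2
G(23) = mex{2,1,0,2,1} = 3
G_A(23) = 3.
Heap B, S = {3, 4, 5}:
G(0) = 0
G(1) = mex{} = 0
G(2) = mex{} = 0
G(3) = mex{0} = 1
G(4) = mex{0,0} = 1
G(5) = mex{0,0,0} = 1
G(6) = mex{1,0,0} = 2
G(7) = mex{1,1,0} = 2
G(8) = mex{1,1,1} = 0
G(9) = mex{2,1,1} = 0
G(10) = mex{2,2,1} = 0
G(11) = mex{0,2,2} = 1
G(12) = mex{0,0,2} = 1
G(13) = mex{0,0,0} = 1
G(14) = mex{1,0,0} = 2
G(15) = mex{1,1,0} = 2
G(16) = mex{1,1,1} = 0
G(17) = mex{2,1,1} = 0
G(18) = mex{2,2,1} = 0
G(19) = mex{0,2,2} = 1
G(20) = mex{0,0,2} = 1
G(21) = mex{0,0,0} = 1
G(22) = mex{1,0,0} = 2
G(23) = mex{1,1,0} = 2
G_B(23) = 2.
Combined Grundy value = 3 ⊕ 2 = 1.
A winning move leaves total XOR = 0, i.e. changes one component's Grundy value g to g ⊕ X where X is the current total.
Heap A: need g' = 3⊕1 = 2. Options: 23−1→G=2, 23−2→G=1, 23−3→G=0, 23−5→G=2, 23−6→G=1. Hits: 2.
Heap B: need g' = 2⊕1 = 3. Options: 23−3→G=1, 23−4→G=1, 23−5→G=0. Hits: 0.

2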